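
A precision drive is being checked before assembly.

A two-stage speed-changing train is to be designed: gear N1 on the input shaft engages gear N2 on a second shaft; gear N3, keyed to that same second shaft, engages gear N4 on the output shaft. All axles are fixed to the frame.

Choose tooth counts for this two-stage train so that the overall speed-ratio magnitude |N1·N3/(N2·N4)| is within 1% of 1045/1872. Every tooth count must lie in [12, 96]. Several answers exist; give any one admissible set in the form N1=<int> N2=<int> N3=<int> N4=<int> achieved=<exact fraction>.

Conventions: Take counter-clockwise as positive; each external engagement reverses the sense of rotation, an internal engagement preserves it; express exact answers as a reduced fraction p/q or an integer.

class = fixed-axis compound train [2-stage, 1045/1872 wanted]
target = 1045/1872 in lowest terms: an exact hit needs N1·N3 = k·1045 and N2·N4 = k·1872 for one integer k, every count in [12, 96]; additionally prefer no 1:1 stage (N1 ≠ N2, N3 ≠ N4)
k = 1: N1·N3 = 1045 = 19·55, N2·N4 = 1872 = 24·78
achieved = 19·55/(24·78) = 1045/1872; |achieved − target| = 0 ≤ 209/37440 ✓

N1=19 N2=24 N3=55 N4=78 achieved=1045/1872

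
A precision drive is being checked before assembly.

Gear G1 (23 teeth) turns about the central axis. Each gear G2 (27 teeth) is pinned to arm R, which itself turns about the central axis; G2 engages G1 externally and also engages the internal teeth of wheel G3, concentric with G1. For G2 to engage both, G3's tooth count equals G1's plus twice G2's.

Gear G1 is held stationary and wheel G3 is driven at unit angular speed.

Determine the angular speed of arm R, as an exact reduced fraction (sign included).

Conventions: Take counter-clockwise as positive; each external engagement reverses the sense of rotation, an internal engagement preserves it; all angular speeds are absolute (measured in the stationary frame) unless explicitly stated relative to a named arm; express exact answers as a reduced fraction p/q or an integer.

77/100

class = planetary set [G3 = 23+2·27 = 77; Willis about the carrier]
ring teeth: 23 + 2·27 = 77
23(ω_sun−ω_arm) = −77(ω_ring−ω_arm),  ω_sun = 0, ω_ring = 1
23(0−ω_arm) = −77(1−ω_arm)  ⇒  100·ω_arm = 77  ⇒  ω_arm = 77/100
exact speed ratio = 77/100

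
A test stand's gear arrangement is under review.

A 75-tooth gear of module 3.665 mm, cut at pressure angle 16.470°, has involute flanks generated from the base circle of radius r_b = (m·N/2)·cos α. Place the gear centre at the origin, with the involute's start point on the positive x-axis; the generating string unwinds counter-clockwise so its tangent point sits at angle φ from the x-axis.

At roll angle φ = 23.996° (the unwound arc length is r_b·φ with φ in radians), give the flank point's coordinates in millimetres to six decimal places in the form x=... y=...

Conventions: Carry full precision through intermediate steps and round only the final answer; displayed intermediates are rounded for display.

class = single-mesh tooth geometry [base-circle involute, m = 3.665, 75T]
pitch radius r_p = m·N/2 = 3.665·75/2 = 137.437500
base radius r_b = r_p·cos α = 137.437500·cos 16.470° = 131.798208
roll angle φ = 23.996° = 0.41880921 rad
x = r_b·(cos φ + φ·sin φ) = 142.855048
y = r_b·(sin φ − φ·cos φ) = 3.171029

x=142.855048 y=3.171029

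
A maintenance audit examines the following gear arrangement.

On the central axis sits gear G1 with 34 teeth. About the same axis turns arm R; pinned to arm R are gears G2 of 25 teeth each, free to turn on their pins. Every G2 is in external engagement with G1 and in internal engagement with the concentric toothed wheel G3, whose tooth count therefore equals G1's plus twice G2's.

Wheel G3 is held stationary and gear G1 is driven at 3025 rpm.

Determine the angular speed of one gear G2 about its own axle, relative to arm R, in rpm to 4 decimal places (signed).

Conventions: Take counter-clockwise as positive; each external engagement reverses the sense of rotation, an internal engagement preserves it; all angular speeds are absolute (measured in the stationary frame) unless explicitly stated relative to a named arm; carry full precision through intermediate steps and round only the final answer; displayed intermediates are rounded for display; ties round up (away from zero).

class = planetary set [G3 = 34+2·25 = 84; Willis about the carrier]
normalise by the input: solve with ω_sun = 1, then scale by 3025 rpm
ring teeth: 34 + 2·25 = 84
34(ω_sun−ω_arm) = −84(ω_ring−ω_arm),  ω_ring = 0, ω_sun = 1
34(1−ω_arm) = −84(0−ω_arm)  ⇒  118·ω_arm = 34  ⇒  ω_arm = 17/59
sun–planet mesh: 34·(1−17/59) = −25·(ω_p−ω_arm)  ⇒  ω_p−ω_arm = -1428/1475
scale: ω_p−ω_arm = -1428/1475 × 3025 rpm = -2928.6102 rpm

-2928.6102 rpm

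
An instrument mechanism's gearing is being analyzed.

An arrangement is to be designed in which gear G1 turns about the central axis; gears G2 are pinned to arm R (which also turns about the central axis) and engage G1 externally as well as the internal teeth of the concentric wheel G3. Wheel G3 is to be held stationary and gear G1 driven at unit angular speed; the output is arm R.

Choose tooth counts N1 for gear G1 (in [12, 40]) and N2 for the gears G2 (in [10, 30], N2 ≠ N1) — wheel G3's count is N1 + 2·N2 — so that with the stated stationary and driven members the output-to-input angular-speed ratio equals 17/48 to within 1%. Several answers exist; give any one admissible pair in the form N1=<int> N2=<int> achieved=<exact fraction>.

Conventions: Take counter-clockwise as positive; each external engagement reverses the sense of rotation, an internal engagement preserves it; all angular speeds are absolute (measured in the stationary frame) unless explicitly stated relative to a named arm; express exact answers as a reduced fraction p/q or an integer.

topology: planetary set — design target 17/48, arm = carrier (Willis)
Willis with ω_ring = 0: ω_arm/ω_sun = N1/(N1+N3); set equal to 17/48  ⇒  N3/N1 = 1/(17/48) − 1 = 31/17
N3 = N1 + 2·N2  ⇒  N2/N1 = (N3/N1 − 1)/2 = (31/17 − 1)/2 = 7/17
smallest multiple with N1 ≥ 12 and N2 ≥ 10: k = 2  ⇒  N1 = 2·17 = 34, N2 = 2·7 = 14 (N1 ≤ 40, N2 ≤ 30, N2 ≠ N1 ✓), N3 = 34 + 2·14 = 62
check: N1/(N1+N3) with N1 = 34, N3 = 62 gives 17/48; |achieved − target| = 0 ≤ 17/4800 ✓

N1=34 N2=14 achieved=17/48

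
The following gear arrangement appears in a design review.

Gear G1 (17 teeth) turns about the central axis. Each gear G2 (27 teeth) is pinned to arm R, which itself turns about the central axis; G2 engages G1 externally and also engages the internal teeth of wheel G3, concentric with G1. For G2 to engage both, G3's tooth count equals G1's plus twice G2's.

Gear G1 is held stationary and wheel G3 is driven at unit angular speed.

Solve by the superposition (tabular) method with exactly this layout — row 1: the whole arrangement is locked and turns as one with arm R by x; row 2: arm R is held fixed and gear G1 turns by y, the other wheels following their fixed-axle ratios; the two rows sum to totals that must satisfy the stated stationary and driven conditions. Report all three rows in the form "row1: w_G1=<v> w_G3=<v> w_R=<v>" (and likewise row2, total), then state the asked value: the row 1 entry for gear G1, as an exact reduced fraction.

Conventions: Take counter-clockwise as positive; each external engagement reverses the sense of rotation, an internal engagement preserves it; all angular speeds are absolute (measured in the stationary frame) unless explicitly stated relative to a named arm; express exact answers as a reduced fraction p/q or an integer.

recognized (axles ride arm R): planetary set, 17/27/71 teeth
row 1 — lock + rotate with arm: ω_sun = ω_ring = ω_arm = x
row 2 — arm fixed, fixed-axis ratios: sun y, ring −(17/71)·y, arm 0
boundary: total ω_sun = x + y = 0 and total ω_ring = x − (17/71)·y = 1  ⇒  y = -71/88, x = 71/88
row 2 ring = −(17/71)·(-71/88) = 17/88
totals (row 1 + row 2): sun 71/88 + (-71/88) = 0, ring 71/88 + 17/88 = 1, arm 71/88 + 0 = 71/88
asked cell (row1, sun) = 71/88

row1: w_G1=71/88 w_G3=71/88 w_R=71/88
row2: w_G1=-71/88 w_G3=17/88 w_R=0
total: w_G1=0 w_G3=1 w_R=71/88
asked value: 71/88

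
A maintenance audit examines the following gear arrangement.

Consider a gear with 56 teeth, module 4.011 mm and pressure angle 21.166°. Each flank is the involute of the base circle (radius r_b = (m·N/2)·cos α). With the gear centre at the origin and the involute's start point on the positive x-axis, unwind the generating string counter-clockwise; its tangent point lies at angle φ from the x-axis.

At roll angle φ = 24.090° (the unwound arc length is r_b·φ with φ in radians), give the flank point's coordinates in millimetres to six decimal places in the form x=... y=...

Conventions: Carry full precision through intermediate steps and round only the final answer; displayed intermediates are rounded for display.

x=113.583505 y=2.549187

topology: single-mesh involute geometry — m = 4.011, N = 56
pitch radius r_p = m·N/2 = 4.011·56/2 = 112.308000
base radius r_b = r_p·cos α = 112.308000·cos 21.166° = 104.731503
roll angle φ = 24.090° = 0.42044982 rad
x = r_b·(cos φ + φ·sin φ) = 113.583505
y = r_b·(sin φ − φ·cos φ) = 2.549187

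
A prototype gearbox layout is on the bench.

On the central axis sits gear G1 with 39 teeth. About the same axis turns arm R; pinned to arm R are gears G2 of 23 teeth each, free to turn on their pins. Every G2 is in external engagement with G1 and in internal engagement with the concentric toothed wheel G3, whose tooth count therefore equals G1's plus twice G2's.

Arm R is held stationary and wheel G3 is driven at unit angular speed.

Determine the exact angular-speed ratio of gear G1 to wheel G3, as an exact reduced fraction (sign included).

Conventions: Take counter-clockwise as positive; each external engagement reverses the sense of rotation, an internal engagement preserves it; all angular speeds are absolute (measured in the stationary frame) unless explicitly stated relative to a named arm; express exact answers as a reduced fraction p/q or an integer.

planetary set (39T centre, 23T on arm, 85T internal) — Willis relation
ring teeth: 39 + 2·23 = 85
39(ω_sun−ω_arm) = −85(ω_ring−ω_arm),  ω_arm = 0, ω_ring = 1
ω_sun = 0 − (85/39)(1−0) = -85/39
ω_out/ω_in = -85/39

-85/39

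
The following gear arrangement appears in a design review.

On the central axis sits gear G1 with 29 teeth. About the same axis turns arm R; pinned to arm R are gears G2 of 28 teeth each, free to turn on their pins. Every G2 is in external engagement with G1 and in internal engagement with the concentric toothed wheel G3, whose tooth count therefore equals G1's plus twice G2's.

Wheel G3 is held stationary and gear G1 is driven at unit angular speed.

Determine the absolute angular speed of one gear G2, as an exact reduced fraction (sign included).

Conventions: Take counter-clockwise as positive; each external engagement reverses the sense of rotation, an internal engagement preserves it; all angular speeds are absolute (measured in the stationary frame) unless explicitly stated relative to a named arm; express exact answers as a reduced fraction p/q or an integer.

-29/56

recognized (axles ride arm R): planetary set, 29/28/85 teeth
ring teeth: 29 + 2·28 = 85
29(ω_sun−ω_arm) = −85(ω_ring−ω_arm),  ω_ring = 0, ω_sun = 1
29(1−ω_arm) = −85(0−ω_arm)  ⇒  114·ω_arm = 29  ⇒  ω_arm = 29/114
sun–planet mesh: 29·(1−29/114) = −28·(ω_p−ω_arm)  ⇒  ω_p−ω_arm = -2465/3192
ω_p = 29/114 − 2465/3192 = -29/56
exact speed ratio = -29/56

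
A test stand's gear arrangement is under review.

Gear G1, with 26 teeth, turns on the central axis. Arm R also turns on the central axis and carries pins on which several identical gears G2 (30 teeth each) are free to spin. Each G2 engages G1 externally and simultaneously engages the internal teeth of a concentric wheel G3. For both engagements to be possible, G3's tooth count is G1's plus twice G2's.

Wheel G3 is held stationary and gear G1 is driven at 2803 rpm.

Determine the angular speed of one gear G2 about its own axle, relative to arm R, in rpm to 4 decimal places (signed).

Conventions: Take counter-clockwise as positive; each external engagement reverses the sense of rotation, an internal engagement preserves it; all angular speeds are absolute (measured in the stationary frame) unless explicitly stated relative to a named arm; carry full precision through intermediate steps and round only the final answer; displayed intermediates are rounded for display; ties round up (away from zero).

-1865.3298 rpm

class = planetary set [G3 = 26+2·30 = 86; Willis about the carrier]
normalise by the input: solve with ω_sun = 1, then scale by 2803 rpm
ring teeth: 26 + 2·30 = 86
26(ω_sun−ω_arm) = −86(ω_ring−ω_arm),  ω_ring = 0, ω_sun = 1
26(1−ω_arm) = −86(0−ω_arm)  ⇒  112·ω_arm = 26  ⇒  ω_arm = 13/56
sun–planet mesh: 26·(1−13/56) = −30·(ω_p−ω_arm)  ⇒  ω_p−ω_arm = -559/840
scale: ω_p−ω_arm = -559/840 × 2803 rpm = -1865.3298 rpm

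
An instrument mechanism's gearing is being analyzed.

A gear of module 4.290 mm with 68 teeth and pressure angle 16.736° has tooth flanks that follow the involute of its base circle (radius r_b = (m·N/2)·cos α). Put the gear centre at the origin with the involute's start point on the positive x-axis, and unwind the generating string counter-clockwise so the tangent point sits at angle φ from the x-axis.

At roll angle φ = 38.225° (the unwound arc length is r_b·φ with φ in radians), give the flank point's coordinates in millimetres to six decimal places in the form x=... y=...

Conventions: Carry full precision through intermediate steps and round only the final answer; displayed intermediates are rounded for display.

single-mesh involute tooth geometry (68T wheel at module 4.290)
pitch radius r_p = m·N/2 = 4.290·68/2 = 145.860000
base radius r_b = r_p·cos α = 145.860000·cos 16.736° = 139.681626
roll angle φ = 38.225° = 0.66715211 rad
x = r_b·(cos φ + φ·sin φ) = 167.392809
y = r_b·(sin φ − φ·cos φ) = 13.220198

x=167.392809 y=13.220198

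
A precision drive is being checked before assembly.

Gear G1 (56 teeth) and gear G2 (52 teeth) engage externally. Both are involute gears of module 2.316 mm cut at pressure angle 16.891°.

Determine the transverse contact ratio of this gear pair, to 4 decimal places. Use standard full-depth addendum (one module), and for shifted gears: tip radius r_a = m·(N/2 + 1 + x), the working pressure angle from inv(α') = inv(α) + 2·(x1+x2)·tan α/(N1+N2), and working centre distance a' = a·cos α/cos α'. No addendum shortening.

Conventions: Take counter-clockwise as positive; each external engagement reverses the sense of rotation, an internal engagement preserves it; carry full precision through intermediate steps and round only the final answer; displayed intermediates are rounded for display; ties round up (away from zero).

1.9628

recognized (one external pair, fixed centres): single-mesh tooth geometry, m = 2.316, N1 = 56, N2 = 52
base radii: r_b1 = 62.050408, r_b2 = 57.618236
tip radii: r_a1 = 67.164000, r_a2 = 62.532000
no profile shift: α' = α, a' = a
action lengths: √(r_a1²−r_b1²) = 25.705054, √(r_a2²−r_b2²) = 24.297941
base pitch p_b = π·m·cos α = 6.962039
CR = (25.705054 + 24.297941 − 125.064000·sin 16.89100°)/6.962039 = 1.962846
contact ratio ≈ 1.9628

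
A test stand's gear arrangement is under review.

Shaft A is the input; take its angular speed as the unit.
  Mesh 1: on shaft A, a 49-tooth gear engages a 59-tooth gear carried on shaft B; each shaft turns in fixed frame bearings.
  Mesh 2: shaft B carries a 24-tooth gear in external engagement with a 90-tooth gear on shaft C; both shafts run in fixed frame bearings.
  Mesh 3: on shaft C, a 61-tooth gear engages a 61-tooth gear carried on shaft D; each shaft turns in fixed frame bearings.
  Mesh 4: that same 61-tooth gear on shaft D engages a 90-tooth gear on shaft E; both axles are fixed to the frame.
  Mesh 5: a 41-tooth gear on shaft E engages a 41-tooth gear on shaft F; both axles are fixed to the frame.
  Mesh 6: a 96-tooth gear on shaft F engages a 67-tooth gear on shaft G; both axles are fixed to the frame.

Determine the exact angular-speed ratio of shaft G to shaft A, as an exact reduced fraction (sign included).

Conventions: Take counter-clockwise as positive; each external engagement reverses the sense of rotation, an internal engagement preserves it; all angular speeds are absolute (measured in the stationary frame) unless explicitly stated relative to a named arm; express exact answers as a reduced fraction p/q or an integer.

class = fixed-axis compound train [6 meshes; 6 ratios multiply, 6 sense flips]
mesh 1 [49T→59T]: running ratio 49/59, sense −
mesh 2 [24T→90T]: running ratio 196/885, sense +
mesh 3 [61T→61T]: running ratio 196/885, sense −
mesh 4 [61T→90T]: running ratio 5978/39825, sense +
mesh 5 [41T→41T]: running ratio 5978/39825, sense −
mesh 6 [96T→67T]: running ratio 191296/889425, sense +
ω_out/ω_in = 191296/889425

191296/889425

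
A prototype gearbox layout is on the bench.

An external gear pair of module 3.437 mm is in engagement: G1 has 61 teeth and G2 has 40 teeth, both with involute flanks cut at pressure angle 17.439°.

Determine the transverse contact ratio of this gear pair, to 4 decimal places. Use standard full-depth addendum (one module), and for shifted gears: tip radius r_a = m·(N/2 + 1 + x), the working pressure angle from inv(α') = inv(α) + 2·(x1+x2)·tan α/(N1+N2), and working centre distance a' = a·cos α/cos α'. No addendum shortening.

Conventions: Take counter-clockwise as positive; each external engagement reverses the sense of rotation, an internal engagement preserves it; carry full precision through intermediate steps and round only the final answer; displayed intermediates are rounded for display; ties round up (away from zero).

recognized (one external pair, fixed centres): single-mesh tooth geometry, m = 3.437, N1 = 61, N2 = 40
base radii: r_b1 = 100.010221, r_b2 = 65.580473
tip radii: r_a1 = 108.265500, r_a2 = 72.177000
no profile shift: α' = α, a' = a
action lengths: √(r_a1²−r_b1²) = 41.465337, √(r_a2²−r_b2²) = 30.144998
base pitch p_b = π·m·cos α = 10.301357
CR = (41.465337 + 30.144998 − 173.568500·sin 17.43900°)/10.301357 = 1.902036
contact ratio ≈ 1.9020

1.9020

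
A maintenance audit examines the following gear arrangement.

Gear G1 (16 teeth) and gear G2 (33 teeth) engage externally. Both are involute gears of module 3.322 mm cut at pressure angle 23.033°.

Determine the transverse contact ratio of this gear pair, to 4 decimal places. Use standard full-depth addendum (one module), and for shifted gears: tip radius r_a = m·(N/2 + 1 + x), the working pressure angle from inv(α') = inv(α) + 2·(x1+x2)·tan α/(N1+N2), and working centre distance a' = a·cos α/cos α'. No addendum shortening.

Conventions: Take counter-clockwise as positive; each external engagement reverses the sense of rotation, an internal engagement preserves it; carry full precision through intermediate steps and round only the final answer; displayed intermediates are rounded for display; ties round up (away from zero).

recognized (one external pair, fixed centres): single-mesh tooth geometry, m = 3.322, N1 = 16, N2 = 33
base radii: r_b1 = 24.457352, r_b2 = 50.443289
tip radii: r_a1 = 29.898000, r_a2 = 58.135000
no profile shift: α' = α, a' = a
action lengths: √(r_a1²−r_b1²) = 17.196753, √(r_a2²−r_b2²) = 28.899011
base pitch p_b = π·m·cos α = 9.604380
CR = (17.196753 + 28.899011 − 81.389000·sin 23.03300°)/9.604380 = 1.483844
contact ratio ≈ 1.4838

1.4838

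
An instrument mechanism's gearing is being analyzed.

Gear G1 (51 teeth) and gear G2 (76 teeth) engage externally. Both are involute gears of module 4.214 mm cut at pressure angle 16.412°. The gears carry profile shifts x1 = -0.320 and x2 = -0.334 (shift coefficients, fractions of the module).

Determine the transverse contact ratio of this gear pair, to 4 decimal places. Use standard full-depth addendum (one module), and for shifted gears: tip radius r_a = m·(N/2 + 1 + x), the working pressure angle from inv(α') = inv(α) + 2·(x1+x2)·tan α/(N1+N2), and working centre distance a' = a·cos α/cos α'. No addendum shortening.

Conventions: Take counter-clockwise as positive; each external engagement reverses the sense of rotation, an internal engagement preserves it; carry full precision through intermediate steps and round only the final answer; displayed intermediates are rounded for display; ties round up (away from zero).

class = single-mesh tooth geometry [involute pair 51T × 76T, m = 4.214]
base radii: r_b1 = 103.078645, r_b2 = 153.607393
tip radii: r_a1 = 110.322520, r_a2 = 162.938524
inv(α') = inv(16.412°) + 2·(-0.320-0.334)·tan α/(51+76) = 0.00506660  ⇒  α' = 14.07761°
a' = a·cos α / cos α' = 267.5890·cos 16.412°/cos 14.07761° = 264.633743
action lengths: √(r_a1²−r_b1²) = 39.317316, √(r_a2²−r_b2²) = 54.348243
base pitch p_b = π·m·cos α = 12.699259
CR = (39.317316 + 54.348243 − 264.633743·sin 14.07761°)/12.699259 = 2.306994
contact ratio ≈ 2.3070

2.3070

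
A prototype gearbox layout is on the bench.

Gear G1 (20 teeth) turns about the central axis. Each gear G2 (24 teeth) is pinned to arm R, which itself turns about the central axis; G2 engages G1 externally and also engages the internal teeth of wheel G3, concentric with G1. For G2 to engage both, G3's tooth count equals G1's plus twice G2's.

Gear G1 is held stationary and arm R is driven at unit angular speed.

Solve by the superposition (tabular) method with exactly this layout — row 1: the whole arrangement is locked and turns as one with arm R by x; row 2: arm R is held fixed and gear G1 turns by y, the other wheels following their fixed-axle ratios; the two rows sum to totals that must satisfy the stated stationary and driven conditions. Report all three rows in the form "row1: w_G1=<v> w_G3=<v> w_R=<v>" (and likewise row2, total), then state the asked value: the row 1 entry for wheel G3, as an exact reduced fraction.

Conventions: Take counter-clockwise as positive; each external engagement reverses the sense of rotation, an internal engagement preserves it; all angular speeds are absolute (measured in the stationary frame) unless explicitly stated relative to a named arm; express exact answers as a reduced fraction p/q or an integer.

topology: planetary set — G1 20T / G2 24T / G3 68T, arm = carrier (Willis)
row 1 (train locked, turned with arm): all members turn x
row 2 — arm fixed, fixed-axis ratios: sun y, ring −(20/68)·y, arm 0
boundary: total ω_sun = x + y = 0 and total ω_arm = x = 1  ⇒  y = -1, x = 1
row 2 ring = −(20/68)·(-1) = 5/17
totals (row 1 + row 2): sun 1 + (-1) = 0, ring 1 + 5/17 = 22/17, arm 1 + 0 = 1
asked cell (row1, ring) = 1

row1: w_G1=1 w_G3=1 w_R=1
row2: w_G1=-1 w_G3=5/17 w_R=0
total: w_G1=0 w_G3=22/17 w_R=1
asked value: 1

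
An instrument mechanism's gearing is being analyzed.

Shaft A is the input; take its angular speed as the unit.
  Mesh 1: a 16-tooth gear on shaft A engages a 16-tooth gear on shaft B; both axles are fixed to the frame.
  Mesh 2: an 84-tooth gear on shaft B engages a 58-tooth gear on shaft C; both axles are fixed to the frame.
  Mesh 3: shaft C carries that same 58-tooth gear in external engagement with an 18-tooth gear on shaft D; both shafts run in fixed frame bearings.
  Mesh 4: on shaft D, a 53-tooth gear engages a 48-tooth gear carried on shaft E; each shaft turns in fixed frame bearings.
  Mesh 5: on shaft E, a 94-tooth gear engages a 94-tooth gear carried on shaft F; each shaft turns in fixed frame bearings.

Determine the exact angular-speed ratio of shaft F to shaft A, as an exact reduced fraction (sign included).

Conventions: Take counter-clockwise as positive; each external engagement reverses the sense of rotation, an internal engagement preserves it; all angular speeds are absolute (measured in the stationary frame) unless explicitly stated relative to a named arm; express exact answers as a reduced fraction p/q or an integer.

-371/72

class = fixed-axis compound train [5 meshes; 5 ratios multiply, 5 sense flips]
mesh 1 [16T→16T]: running ratio 1, sense −
mesh 2 [84T→58T]: running ratio 42/29, sense +
mesh 3 [58T→18T]: running ratio 14/3, sense −
mesh 4 [53T→48T]: running ratio 371/72, sense +
mesh 5 [94T→94T]: running ratio 371/72, sense −
ω_out/ω_in = -371/72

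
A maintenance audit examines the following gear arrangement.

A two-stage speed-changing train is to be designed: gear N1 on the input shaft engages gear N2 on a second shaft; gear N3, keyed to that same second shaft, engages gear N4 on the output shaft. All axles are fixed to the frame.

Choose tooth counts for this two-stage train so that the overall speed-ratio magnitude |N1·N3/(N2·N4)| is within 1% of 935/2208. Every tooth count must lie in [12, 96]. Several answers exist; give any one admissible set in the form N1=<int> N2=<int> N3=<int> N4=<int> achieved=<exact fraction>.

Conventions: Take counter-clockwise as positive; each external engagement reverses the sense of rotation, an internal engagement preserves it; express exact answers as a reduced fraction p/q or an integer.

class = fixed-axis compound train [2-stage, 935/2208 wanted]
target = 935/2208 in lowest terms: an exact hit needs N1·N3 = k·935 and N2·N4 = k·2208 for one integer k, every count in [12, 96]; additionally prefer no 1:1 stage (N1 ≠ N2, N3 ≠ N4)
k = 1: N1·N3 = 935 = 17·55, N2·N4 = 2208 = 23·96
achieved = 17·55/(23·96) = 935/2208; |achieved − target| = 0 ≤ 187/44160 ✓

N1=17 N2=23 N3=55 N4=96 achieved=935/2208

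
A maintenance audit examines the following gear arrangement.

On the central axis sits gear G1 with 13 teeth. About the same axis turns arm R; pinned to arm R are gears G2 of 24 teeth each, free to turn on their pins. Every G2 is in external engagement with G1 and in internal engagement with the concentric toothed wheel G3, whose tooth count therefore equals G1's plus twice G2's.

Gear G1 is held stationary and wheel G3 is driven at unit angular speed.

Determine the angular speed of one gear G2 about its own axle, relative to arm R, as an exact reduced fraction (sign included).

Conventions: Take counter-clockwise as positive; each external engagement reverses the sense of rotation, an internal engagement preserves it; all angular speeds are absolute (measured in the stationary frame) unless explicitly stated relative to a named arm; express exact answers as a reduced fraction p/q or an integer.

793/1776

planetary set (13T centre, 24T on arm, 61T internal) — Willis relation
ring teeth: 13 + 2·24 = 61
13(ω_sun−ω_arm) = −61(ω_ring−ω_arm),  ω_sun = 0, ω_ring = 1
13(0−ω_arm) = −61(1−ω_arm)  ⇒  74·ω_arm = 61  ⇒  ω_arm = 61/74
sun–planet mesh: 13·(0−61/74) = −24·(ω_p−ω_arm)  ⇒  ω_p−ω_arm = 793/1776
exact speed ratio = 793/1776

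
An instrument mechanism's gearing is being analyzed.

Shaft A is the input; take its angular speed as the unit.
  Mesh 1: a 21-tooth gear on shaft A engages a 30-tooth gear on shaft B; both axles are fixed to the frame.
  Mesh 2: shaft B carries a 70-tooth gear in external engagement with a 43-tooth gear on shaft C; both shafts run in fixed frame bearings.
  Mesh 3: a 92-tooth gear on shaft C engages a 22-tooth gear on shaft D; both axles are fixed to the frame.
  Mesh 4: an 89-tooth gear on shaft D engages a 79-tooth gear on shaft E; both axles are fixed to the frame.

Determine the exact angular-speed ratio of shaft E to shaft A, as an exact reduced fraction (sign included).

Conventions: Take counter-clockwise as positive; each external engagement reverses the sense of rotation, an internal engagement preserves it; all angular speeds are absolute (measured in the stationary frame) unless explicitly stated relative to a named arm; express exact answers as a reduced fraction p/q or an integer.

class = fixed-axis compound train [4 meshes; 4 ratios multiply, 4 sense flips]
mesh 1 [21T→30T]: running ratio 7/10, sense −
mesh 2 [70T→43T]: running ratio 49/43, sense +
mesh 3 [92T→22T]: running ratio 2254/473, sense −
mesh 4 [89T→79T]: running ratio 200606/37367, sense +
ω_out/ω_in = 200606/37367

200606/37367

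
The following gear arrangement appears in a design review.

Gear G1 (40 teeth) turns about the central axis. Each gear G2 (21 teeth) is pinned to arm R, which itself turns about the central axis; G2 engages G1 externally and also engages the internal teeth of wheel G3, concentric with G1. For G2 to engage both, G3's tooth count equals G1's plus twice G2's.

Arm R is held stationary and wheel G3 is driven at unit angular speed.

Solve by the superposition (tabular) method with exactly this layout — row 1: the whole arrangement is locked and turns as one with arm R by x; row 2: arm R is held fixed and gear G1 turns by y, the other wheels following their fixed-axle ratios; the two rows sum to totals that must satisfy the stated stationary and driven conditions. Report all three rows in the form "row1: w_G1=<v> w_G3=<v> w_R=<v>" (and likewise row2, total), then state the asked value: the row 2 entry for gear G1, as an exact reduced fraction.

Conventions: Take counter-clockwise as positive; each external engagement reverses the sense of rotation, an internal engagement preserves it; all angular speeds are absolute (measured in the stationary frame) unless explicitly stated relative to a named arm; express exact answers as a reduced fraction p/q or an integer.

planetary set (40T centre, 21T on arm, 82T internal) — Willis relation
row 1: whole set turns with the arm by x
superposition row 2 [arm held]: sun y, ring −(40/82)·y, arm 0
boundary: total ω_arm = x = 0 and total ω_ring = x − (40/82)·y = 1  ⇒  y = -41/20, x = 0
row 2 ring = −(40/82)·(-41/20) = 1
totals (row 1 + row 2): sun 0 + (-41/20) = -41/20, ring 0 + 1 = 1, arm 0 + 0 = 0
asked cell (row2, sun) = -41/20

row1: w_G1=0 w_G3=0 w_R=0
row2: w_G1=-41/20 w_G3=1 w_R=0
total: w_G1=-41/20 w_G3=1 w_R=0
asked value: -41/20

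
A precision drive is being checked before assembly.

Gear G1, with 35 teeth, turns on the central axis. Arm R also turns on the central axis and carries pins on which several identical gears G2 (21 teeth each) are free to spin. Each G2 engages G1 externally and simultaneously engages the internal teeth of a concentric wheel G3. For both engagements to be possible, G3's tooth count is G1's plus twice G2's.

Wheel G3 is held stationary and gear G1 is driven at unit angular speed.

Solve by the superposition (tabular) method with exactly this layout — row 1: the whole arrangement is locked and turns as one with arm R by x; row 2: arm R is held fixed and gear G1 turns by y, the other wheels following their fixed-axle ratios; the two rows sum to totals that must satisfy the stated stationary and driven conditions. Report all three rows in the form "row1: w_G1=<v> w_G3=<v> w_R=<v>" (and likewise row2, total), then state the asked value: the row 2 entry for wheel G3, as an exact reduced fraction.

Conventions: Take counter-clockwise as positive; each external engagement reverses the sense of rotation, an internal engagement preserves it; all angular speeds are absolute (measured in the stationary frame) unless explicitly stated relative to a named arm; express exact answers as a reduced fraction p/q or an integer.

recognized (axles ride arm R): planetary set, 35/21/77 teeth
row 1 — lock + rotate with arm: ω_sun = ω_ring = ω_arm = x
superposition row 2 [arm held]: sun y, ring −(35/77)·y, arm 0
boundary: total ω_ring = x − (35/77)·y = 0 and total ω_sun = x + y = 1  ⇒  y = 11/16, x = 5/16
row 2 ring = −(35/77)·11/16 = -5/16
totals (row 1 + row 2): sun 5/16 + 11/16 = 1, ring 5/16 + (-5/16) = 0, arm 5/16 + 0 = 5/16
asked cell (row2, ring) = -5/16

row1: w_G1=5/16 w_G3=5/16 w_R=5/16
row2: w_G1=11/16 w_G3=-5/16 w_R=0
total: w_G1=1 w_G3=0 w_R=5/16
asked value: -5/16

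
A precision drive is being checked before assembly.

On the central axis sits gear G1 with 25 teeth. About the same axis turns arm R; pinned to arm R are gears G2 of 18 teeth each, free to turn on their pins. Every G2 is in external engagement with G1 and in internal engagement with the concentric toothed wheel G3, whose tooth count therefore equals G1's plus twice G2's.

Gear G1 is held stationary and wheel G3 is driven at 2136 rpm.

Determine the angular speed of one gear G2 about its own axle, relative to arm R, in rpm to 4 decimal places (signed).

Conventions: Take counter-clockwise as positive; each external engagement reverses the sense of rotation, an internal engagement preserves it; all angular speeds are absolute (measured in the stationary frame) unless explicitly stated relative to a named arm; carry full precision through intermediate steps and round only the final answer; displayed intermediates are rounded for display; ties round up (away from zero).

recognized (axles ride arm R): planetary set, 25/18/61 teeth
normalise by the input: solve with ω_ring = 1, then scale by 2136 rpm
ring teeth: 25 + 2·18 = 61
25(ω_sun−ω_arm) = −61(ω_ring−ω_arm),  ω_sun = 0, ω_ring = 1
25(0−ω_arm) = −61(1−ω_arm)  ⇒  86·ω_arm = 61  ⇒  ω_arm = 61/86
sun–planet mesh: 25·(0−61/86) = −18·(ω_p−ω_arm)  ⇒  ω_p−ω_arm = 1525/1548
scale: ω_p−ω_arm = 1525/1548 × 2136 rpm = +2104.2636 rpm

+2104.2636 rpm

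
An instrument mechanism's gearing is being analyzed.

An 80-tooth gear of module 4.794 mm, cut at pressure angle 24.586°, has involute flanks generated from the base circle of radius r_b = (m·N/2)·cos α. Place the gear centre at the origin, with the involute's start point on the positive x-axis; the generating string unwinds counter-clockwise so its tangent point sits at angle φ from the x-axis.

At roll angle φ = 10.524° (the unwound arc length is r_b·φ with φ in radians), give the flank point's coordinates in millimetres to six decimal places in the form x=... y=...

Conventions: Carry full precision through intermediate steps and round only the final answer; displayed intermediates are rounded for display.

x=177.291358 y=0.358980

recognized (one wheel, involute flank): single-mesh tooth geometry, m = 4.794, N = 80
pitch radius r_p = m·N/2 = 4.794·80/2 = 191.760000
base radius r_b = r_p·cos α = 191.760000·cos 24.586° = 174.374616
roll angle φ = 10.524° = 0.18367845 rad
x = r_b·(cos φ + φ·sin φ) = 177.291358
y = r_b·(sin φ − φ·cos φ) = 0.358980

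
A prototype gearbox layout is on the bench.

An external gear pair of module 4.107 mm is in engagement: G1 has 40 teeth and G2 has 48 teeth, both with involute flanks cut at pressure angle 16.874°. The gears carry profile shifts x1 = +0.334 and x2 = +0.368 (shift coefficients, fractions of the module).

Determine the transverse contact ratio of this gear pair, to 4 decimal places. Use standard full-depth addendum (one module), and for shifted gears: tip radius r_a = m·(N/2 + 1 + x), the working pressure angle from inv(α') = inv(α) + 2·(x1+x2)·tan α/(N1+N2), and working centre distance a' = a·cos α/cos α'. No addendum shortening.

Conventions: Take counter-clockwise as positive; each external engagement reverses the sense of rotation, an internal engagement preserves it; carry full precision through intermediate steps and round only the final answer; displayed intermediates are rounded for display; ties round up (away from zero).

recognized (one external pair, fixed centres): single-mesh tooth geometry, m = 4.107, N1 = 40, N2 = 48
base radii: r_b1 = 78.603495, r_b2 = 94.324194
tip radii: r_a1 = 87.618738, r_a2 = 104.186376
inv(α') = inv(16.874°) + 2·(+0.334+0.368)·tan α/(40+48) = 0.01366022  ⇒  α' = 19.44540°
a' = a·cos α / cos α' = 180.7080·cos 16.874°/cos 19.44540° = 183.388308
action lengths: √(r_a1²−r_b1²) = 38.710900, √(r_a2²−r_b2²) = 44.246438
base pitch p_b = π·m·cos α = 12.347008
CR = (38.710900 + 44.246438 − 183.388308·sin 19.44540°)/12.347008 = 1.774182
contact ratio ≈ 1.7742

1.7742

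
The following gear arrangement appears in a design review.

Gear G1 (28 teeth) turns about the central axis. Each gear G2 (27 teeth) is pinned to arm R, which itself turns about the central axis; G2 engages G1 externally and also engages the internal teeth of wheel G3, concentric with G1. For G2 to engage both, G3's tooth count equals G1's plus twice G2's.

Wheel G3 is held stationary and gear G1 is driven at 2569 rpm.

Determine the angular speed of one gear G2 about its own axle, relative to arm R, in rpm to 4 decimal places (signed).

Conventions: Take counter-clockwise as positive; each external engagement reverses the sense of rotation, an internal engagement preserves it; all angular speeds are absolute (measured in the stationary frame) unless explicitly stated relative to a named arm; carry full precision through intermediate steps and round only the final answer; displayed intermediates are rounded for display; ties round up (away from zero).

topology: planetary set — G1 28T / G2 27T / G3 82T, arm = carrier (Willis)
normalise by the input: solve with ω_sun = 1, then scale by 2569 rpm
ring teeth: 28 + 2·27 = 82
28(ω_sun−ω_arm) = −82(ω_ring−ω_arm),  ω_ring = 0, ω_sun = 1
28(1−ω_arm) = −82(0−ω_arm)  ⇒  110·ω_arm = 28  ⇒  ω_arm = 14/55
sun–planet mesh: 28·(1−14/55) = −27·(ω_p−ω_arm)  ⇒  ω_p−ω_arm = -1148/1485
scale: ω_p−ω_arm = -1148/1485 × 2569 rpm = -1986.0013 rpm

-1986.0013 rpm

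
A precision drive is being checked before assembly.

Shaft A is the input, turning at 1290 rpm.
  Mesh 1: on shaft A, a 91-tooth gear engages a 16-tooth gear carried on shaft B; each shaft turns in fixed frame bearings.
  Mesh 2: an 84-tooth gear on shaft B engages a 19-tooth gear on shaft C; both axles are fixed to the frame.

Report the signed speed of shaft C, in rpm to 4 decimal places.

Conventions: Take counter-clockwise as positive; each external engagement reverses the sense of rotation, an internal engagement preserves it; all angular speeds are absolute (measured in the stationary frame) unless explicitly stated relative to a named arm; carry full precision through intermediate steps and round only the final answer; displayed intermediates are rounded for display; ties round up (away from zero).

+32436.7105 rpm

topology: fixed-axis compound train — 2 meshes, A→C
mesh 1 [91T→16T]: ω = 1290.0000×91/16 = 7336.8750 rpm, sense flips to −
mesh 2 [84T→19T]: ω = 7336.8750×84/19 = 32436.7105 rpm, sense flips to +
signed output speed = +32436.7105 rpm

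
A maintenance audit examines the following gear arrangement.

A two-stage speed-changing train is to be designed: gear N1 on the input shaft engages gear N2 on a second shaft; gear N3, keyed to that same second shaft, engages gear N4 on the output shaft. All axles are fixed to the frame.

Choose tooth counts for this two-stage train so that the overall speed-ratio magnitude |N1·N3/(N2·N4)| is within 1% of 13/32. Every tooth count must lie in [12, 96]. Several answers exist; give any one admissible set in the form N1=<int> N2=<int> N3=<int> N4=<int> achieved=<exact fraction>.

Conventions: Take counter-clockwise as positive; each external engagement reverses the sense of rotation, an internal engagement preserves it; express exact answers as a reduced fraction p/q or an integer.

N1=12 N2=32 N3=13 N4=12 achieved=13/32

class = fixed-axis compound train [2-stage, 13/32 wanted]
target = 13/32 in lowest terms: an exact hit needs N1·N3 = k·13 and N2·N4 = k·32 for one integer k, every count in [12, 96]; additionally prefer no 1:1 stage (N1 ≠ N2, N3 ≠ N4)
k = 1…11: no 1:1-free in-range split of k·13 and k·32 into factor pairs; take k = 12
k = 12: N1·N3 = 156 = 12·13, N2·N4 = 384 = 32·12
achieved = 12·13/(32·12) = 13/32; |achieved − target| = 0 ≤ 13/3200 ✓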